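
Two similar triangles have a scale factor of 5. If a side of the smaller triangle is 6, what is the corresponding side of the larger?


Similar triangles have proportional sides
Scale factor = 5
Smaller side = 6
Corresponding larger side = 6 * 5
= 30

30


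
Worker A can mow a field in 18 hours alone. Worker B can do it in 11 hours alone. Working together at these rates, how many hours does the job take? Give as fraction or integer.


Rate of A = 1/18 job per hour
Rate of B = 1/11 job per hour
Combined rate = 1/18 + 1/11
Find common denominator: (11 + 18)/(18*11) = 29/198
Combined rate = 29/198 job per hour
Time together = 1 / (29/198) = 198/29 hours

198/29


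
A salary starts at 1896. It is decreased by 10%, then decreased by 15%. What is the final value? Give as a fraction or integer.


Start: 1896
Step 1: decrease by 10% => multiply by 90/100
  1896 * 90/100 = 8532/5
Step 2: decrease by 15% => multiply by 85/100
  8532/5 * 85/100 = 36261/25
Final value = 36261/25

36261/25


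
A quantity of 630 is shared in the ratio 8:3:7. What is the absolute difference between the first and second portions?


Total parts = 8 + 3 + 7 = 18
Value per part = 630 / 18 = 35
Shares: 8*35=280, 3*35=105, 7*35=245
First share = 280, second share = 105
Difference = |280 - 105| = 175

175


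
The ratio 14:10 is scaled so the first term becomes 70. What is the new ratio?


Original ratio: 14:10
First term target: 70
Scale factor = 70 / 14 = 5
Multiply second term: 10 * 5 = 50
Equivalent ratio = 70:50

70:50


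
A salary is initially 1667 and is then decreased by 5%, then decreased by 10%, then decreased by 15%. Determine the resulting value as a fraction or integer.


Start: 1667
Step 1: decrease by 5% => multiply by 95/100
  1667 * 95/100 = 31673/20
Step 2: decrease by 10% => multiply by 90/100
  31673/20 * 90/100 = 285057/200
Step 3: decrease by 15% => multiply by 85/100
  285057/200 * 85/100 = 4845969/4000
Final value = 4845969/4000

4845969/4000


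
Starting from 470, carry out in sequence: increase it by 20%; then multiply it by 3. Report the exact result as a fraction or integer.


Start with 470.
Step 1: Increase by 20%: 470 * 120/100 = 564
Step 2: Multiply by 3: 564 * 3 = 1692
Final result = 1692

1692


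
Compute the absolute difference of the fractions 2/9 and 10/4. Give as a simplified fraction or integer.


Simplify: 2/9 = 2/9 and 10/4 = 5/2
Find common denominator: LCD = 18
Convert: 4/18 and 45/18
Difference = |4 - 45|/18 = 41/18
Simplified = 41/18

41/18


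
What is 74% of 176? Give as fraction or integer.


Compute 74% of 176
Convert percentage: 74% = 74/100
Multiply: 176 * 74/100
= 13024/100
= 3256/25

3256/25


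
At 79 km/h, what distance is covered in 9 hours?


Using distance = speed * time
Speed = 79 km/h
Time = 9 hours
Distance = 79 * 9
= 711 km

711


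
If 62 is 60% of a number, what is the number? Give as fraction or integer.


Given: 62 is 60% of the whole
Set up: 62 = 60/100 * whole
whole = 62 * 100 / 60
whole = 6200 / 60
whole = 310/3

310/3


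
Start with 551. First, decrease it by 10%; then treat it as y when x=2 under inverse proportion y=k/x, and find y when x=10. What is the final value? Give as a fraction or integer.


Start with 551.
Step 1: Decrease by 10%: 551 * 90/100 = 4959/10
Step 2: Inverse prop: k = (4959/10)*2; new y = k/10 = 4959/10*2/10 = 4959/50
Final result = 4959/50

4959/50


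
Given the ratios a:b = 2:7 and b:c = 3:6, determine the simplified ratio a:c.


Given a:b = 2:7 and b:c = 3:6
Make b consistent. Multiply first ratio by 3: a:b = 6:21
Multiply second ratio by 7: b:c = 21:42
Now b = 21 in both, so a:b:c = 6:21:42
Therefore a:c = 6:42
Simplify by GCD: a:c = 1:7

1:7


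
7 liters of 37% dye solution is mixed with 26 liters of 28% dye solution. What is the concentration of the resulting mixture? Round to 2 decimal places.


Solute in mixture 1 = 37% of 7 L = 7*37/100 = 259/100 L
Solute in mixture 2 = 28% of 26 L = 26*28/100 = 182/25 L
Total solute = 259/100 + 182/25 = 987/100 L
Total volume = 7 + 26 = 33 L
Final concentration = 987/100/33 * 100 = 29.91%

29.91


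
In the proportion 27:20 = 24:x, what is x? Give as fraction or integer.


Setting up: 27/20 = 24/x
Cross multiply: 27 * x = 20 * 24
27x = 480
x = 480/27
x = 160/9

160/9


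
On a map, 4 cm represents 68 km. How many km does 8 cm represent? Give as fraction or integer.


Map scale: 4 cm = 68 km
Measured distance on map = 8 cm
Set up proportion: 8 * 68 / 4
= 544 / 4
= 136 km

136


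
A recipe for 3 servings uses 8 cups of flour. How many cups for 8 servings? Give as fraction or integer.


Original: 8 cups for 3 servings
Target servings = 8
Scaling factor = 8/3
New amount = 8 * 8/3
= 64/3
= 64/3 cups

64/3


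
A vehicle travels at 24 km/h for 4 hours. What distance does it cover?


Using distance = speed * time
Speed = 24 km/h
Time = 4 hours
Distance = 24 * 4
= 96 km

96


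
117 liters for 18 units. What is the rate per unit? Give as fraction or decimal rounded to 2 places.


Total liters = 117
Number of units = 18
Unit rate = 117 / 18
= 6.50 liters per unit

6.50


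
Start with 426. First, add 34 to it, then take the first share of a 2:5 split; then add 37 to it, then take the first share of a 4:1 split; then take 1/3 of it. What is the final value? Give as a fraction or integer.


Start with 426.
Step 1: Add 34: 426+34=460; split 2:5 first = 460*2/7 = 920/7
Step 2: Add 37: 920/7+37=1179/7; split 4:1 first = 1179/7*4/5 = 4716/35
Step 3: Take 1/3: 4716/35 * 1/3 = 1572/35
Final result = 1572/35

1572/35


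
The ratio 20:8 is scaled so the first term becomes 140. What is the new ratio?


Original ratio: 20:8
First term target: 140
Scale factor = 140 / 20 = 7
Multiply second term: 8 * 7 = 56
Equivalent ratio = 140:56

140:56


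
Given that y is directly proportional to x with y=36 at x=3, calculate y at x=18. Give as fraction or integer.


Direct proportion: y = kx
Find k: k = 36/3 = 12
Compute y at x=18: y = 12 * 18
y = 216

216


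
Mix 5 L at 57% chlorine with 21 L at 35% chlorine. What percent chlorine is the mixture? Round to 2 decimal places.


Solute in mixture 1 = 57% of 5 L = 5*57/100 = 57/20 L
Solute in mixture 2 = 35% of 21 L = 21*35/100 = 147/20 L
Total solute = 57/20 + 147/20 = 51/5 L
Total volume = 5 + 21 = 26 L
Final concentration = 51/5/26 * 100 = 39.23%

39.23


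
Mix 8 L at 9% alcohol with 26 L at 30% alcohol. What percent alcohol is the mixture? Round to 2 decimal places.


Solute in mixture 1 = 9% of 8 L = 8*9/100 = 18/25 L
Solute in mixture 2 = 30% of 26 L = 26*30/100 = 39/5 L
Total solute = 18/25 + 39/5 = 213/25 L
Total volume = 8 + 26 = 34 L
Final concentration = 213/25/34 * 100 = 25.06%

25.06


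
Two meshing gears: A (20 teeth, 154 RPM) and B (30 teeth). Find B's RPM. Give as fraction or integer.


Gear ratio: teeth_A * RPM_A = teeth_B * RPM_B
20 * 154 = 30 * RPM_B
3080 = 30 * RPM_B
RPM_B = 3080 / 30
RPM_B = 308/3

308/3


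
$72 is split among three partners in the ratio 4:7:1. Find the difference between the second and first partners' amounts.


Total parts = 4 + 7 + 1 = 12
Value per part = 72 / 12 = 6
Shares: 4*6=24, 7*6=42, 1*6=6
Second share = 42, first share = 24
Difference = |42 - 24| = 18

18


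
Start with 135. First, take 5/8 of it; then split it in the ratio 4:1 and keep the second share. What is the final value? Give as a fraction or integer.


Start with 135.
Step 1: Take 5/8: 135 * 5/8 = 675/8
Step 2: Split 4:1, second share = 675/8 * 1/5 = 135/8
Final result = 135/8

135/8


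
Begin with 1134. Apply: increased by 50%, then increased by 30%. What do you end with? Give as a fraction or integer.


Start: 1134
Step 1: increase by 50% => multiply by 150/100
  1134 * 150/100 = 1701
Step 2: increase by 30% => multiply by 130/100
  1701 * 130/100 = 22113/10
Final value = 22113/10

22113/10


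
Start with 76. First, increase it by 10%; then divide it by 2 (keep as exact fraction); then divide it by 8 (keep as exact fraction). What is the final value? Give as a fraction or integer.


Start with 76.
Step 1: Increase by 10%: 76 * 110/100 = 418/5
Step 2: Divide by 2: 418/5 / 2 = 209/5
Step 3: Divide by 8: 209/5 / 8 = 209/40
Final result = 209/40

209/40


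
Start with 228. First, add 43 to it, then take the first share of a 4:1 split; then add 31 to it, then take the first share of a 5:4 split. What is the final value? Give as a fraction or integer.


Start with 228.
Step 1: Add 43: 228+43=271; split 4:1 first = 271*4/5 = 1084/5
Step 2: Add 31: 1084/5+31=1239/5; split 5:4 first = 1239/5*5/9 = 413/3
Final result = 413/3

413/3


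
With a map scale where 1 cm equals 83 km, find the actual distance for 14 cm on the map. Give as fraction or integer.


Map scale: 1 cm = 83 km
Measured distance on map = 14 cm
Set up proportion: 14 * 83 / 1
= 1162 / 1
= 1162 km

1162


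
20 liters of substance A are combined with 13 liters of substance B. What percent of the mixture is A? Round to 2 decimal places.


Volume of A = 20 L
Volume of B = 13 L
Total volume = 20 + 13 = 33 L
Percentage of A = (20/33) * 100
= 60.61%

60.61


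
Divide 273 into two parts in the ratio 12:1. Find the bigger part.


Total parts = 12 + 1 = 13
Value per part = 273 / 13 = 21
First share = 12 * 21 = 252
Second share = 1 * 21 = 21
Larger share = 252

252


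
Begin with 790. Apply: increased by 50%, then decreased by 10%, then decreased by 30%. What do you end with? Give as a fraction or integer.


Start: 790
Step 1: increase by 50% => multiply by 150/100
  790 * 150/100 = 1185
Step 2: decrease by 10% => multiply by 90/100
  1185 * 90/100 = 2133/2
Step 3: decrease by 30% => multiply by 70/100
  2133/2 * 70/100 = 14931/20
Final value = 14931/20

14931/20


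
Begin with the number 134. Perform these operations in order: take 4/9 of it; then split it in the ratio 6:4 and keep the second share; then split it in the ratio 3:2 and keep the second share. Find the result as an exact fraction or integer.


Start with 134.
Step 1: Take 4/9: 134 * 4/9 = 536/9
Step 2: Split 6:4, second share = 536/9 * 4/10 = 1072/45
Step 3: Split 3:2, second share = 1072/45 * 2/5 = 2144/225
Final result = 2144/225

2144/225


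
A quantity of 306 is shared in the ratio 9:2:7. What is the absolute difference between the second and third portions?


Total parts = 9 + 2 + 7 = 18
Value per part = 306 / 18 = 17
Shares: 9*17=153, 2*17=34, 7*17=119
Second share = 34, third share = 119
Difference = |34 - 119| = 85

85


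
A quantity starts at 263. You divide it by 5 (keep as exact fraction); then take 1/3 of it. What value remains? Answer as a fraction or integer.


Start with 263.
Step 1: Divide by 5: 263 / 5 = 263/5
Step 2: Take 1/3: 263/5 * 1/3 = 263/15
Final result = 263/15

263/15


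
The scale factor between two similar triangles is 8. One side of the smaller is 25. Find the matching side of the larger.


Similar triangles have proportional sides
Scale factor = 8
Smaller side = 25
Corresponding larger side = 25 * 8
= 200

200


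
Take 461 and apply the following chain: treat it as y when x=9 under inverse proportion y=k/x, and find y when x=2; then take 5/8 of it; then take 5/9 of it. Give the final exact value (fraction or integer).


Start with 461.
Step 1: Inverse prop: k = (461)*9; new y = k/2 = 461*9/2 = 4149/2
Step 2: Take 5/8: 4149/2 * 5/8 = 20745/16
Step 3: Take 5/9: 20745/16 * 5/9 = 11525/16
Final result = 11525/16

11525/16


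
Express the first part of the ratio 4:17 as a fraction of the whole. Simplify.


Total parts = 4 + 17 = 21
First part fraction = 4/21
Simplify: 4/21 = 4/21

4/21


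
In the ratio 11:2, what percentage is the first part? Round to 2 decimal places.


Total parts = 11 + 2 = 13
First part fraction = 11/13
Percentage = (11/13) * 100
= 0.846154 * 100
= 84.62%

84.62


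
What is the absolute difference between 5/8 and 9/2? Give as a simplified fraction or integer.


Simplify: 5/8 = 5/8 and 9/2 = 9/2
Find common denominator: LCD = 8
Convert: 5/8 and 36/8
Difference = |5 - 36|/8 = 31/8
Simplified = 31/8

31/8


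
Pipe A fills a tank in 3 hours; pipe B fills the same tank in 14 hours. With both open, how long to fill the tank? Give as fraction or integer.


Rate of A = 1/3 job per hour
Rate of B = 1/14 job per hour
Combined rate = 1/3 + 1/14
Find common denominator: (14 + 3)/(3*14) = 17/42
Combined rate = 17/42 job per hour
Time together = 1 / (17/42) = 42/17 hours

42/17


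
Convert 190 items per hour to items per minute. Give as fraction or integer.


Converting from per hour to per minute
Rate = 190 items per hour
Divide by 60: 190/60
= 19/6 items per minute

19/6


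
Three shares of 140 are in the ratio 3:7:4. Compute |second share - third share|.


Total parts = 3 + 7 + 4 = 14
Value per part = 140 / 14 = 10
Shares: 3*10=30, 7*10=70, 4*10=40
Second share = 70, third share = 40
Difference = |70 - 40| = 30

30


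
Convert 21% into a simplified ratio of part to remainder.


Part = 21%, Remainder = 79%
Ratio = 21:79
GCD(21, 79) = 1
Simplify: 21:79 = 21:79

21:79


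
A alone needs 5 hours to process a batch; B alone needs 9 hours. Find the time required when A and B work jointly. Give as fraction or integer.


Rate of A = 1/5 job per hour
Rate of B = 1/9 job per hour
Combined rate = 1/5 + 1/9
Find common denominator: (9 + 5)/(5*9) = 14/45
Combined rate = 14/45 job per hour
Time together = 1 / (14/45) = 45/14 hours

45/14


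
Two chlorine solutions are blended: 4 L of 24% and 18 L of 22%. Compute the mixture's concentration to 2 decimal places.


Solute in mixture 1 = 24% of 4 L = 4*24/100 = 24/25 L
Solute in mixture 2 = 22% of 18 L = 18*22/100 = 99/25 L
Total solute = 24/25 + 99/25 = 123/25 L
Total volume = 4 + 18 = 22 L
Final concentration = 123/25/22 * 100 = 22.36%

22.36


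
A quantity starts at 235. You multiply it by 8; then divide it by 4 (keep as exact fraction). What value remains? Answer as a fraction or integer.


Start with 235.
Step 1: Multiply by 8: 235 * 8 = 1880
Step 2: Divide by 4: 1880 / 4 = 470
Final result = 470

470


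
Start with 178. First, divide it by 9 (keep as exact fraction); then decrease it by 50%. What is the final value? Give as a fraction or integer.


Start with 178.
Step 1: Divide by 9: 178 / 9 = 178/9
Step 2: Decrease by 50%: 178/9 * 50/100 = 89/9
Final result = 89/9

89/9


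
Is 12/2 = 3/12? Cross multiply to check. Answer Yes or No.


Cross multiply to check 12/2 = 3/12
Left cross product: 12 * 12 = 144
Right cross product: 2 * 3 = 6
144 != 6
Not equal, so proportions differ => No

No


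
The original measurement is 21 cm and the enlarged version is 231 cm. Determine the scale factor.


Original length = 21 cm
Scaled length = 231 cm
Scale factor = 231 / 21
= 11

11


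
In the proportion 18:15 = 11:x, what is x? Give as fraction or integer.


Setting up: 18/15 = 11/x
Cross multiply: 18 * x = 15 * 11
18x = 165
x = 165/18
x = 55/6

55/6


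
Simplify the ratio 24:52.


Find GCD(24, 52)
GCD = 4
Divide both by 4: 24/4 = 6, 52/4 = 13
Simplified ratio = 6:13

6:13


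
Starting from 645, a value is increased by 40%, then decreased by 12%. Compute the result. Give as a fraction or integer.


Start: 645
Step 1: increase by 40% => multiply by 140/100
  645 * 140/100 = 903
Step 2: decrease by 12% => multiply by 88/100
  903 * 88/100 = 19866/25
Final value = 19866/25

19866/25


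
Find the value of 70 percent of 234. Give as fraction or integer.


Compute 70% of 234
Convert percentage: 70% = 70/100
Multiply: 234 * 70/100
= 16380/100
= 819/5

819/5


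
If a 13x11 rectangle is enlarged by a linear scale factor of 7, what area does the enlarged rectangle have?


Original dimensions: 13 x 11
Enlargement factor = 7
New width = 13 * 7 = 91
New height = 11 * 7 = 77
New area = 91 * 77 = 7007

7007


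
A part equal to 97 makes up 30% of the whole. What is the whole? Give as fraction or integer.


Given: 97 is 30% of the whole
Set up: 97 = 30/100 * whole
whole = 97 * 100 / 30
whole = 9700 / 30
whole = 970/3

970/3


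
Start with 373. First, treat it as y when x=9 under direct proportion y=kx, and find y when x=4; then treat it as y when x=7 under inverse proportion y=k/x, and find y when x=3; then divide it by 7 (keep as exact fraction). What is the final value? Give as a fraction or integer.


Start with 373.
Step 1: Direct prop: k = (373)/9; new y = k*4 = 373*4/9 = 1492/9
Step 2: Inverse prop: k = (1492/9)*7; new y = k/3 = 1492/9*7/3 = 10444/27
Step 3: Divide by 7: 10444/27 / 7 = 1492/27
Final result = 1492/27

1492/27


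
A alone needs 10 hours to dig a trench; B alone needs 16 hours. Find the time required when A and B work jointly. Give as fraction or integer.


Rate of A = 1/10 job per hour
Rate of B = 1/16 job per hour
Combined rate = 1/10 + 1/16
Find common denominator: (16 + 10)/(10*16) = 26/160
Combined rate = 13/80 job per hour
Time together = 1 / (13/80) = 80/13 hours

80/13


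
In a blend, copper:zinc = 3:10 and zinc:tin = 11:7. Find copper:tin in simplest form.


Given a:b = 3:10 and b:c = 11:7
Make b consistent. Multiply first ratio by 11: a:b = 33:110
Multiply second ratio by 10: b:c = 110:70
Now b = 110 in both, so a:b:c = 33:110:70
Therefore a:c = 33:70
Simplify by GCD: a:c = 33:70

33:70


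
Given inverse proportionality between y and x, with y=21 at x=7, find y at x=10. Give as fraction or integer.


Inverse proportion: y = k/x
Find k: k = 7 * 21 = 147
Compute y at x=10: y = 147/10
y = 147/10

147/10


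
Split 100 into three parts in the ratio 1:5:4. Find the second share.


Ratio = 1:5:4
Total parts = 1 + 5 + 4 = 10
Value per part = 100 / 10 = 10
First share = 1 * 10 = 10
Middle share = 5 * 10 = 50
Third share = 4 * 10 = 40

50


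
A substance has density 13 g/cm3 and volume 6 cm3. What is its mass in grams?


Using mass = density * volume
Density = 13 g/cm3
Volume = 6 cm3
Mass = 13 * 6
= 78 g

78


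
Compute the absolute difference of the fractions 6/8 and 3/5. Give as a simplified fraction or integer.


Simplify: 6/8 = 3/4 and 3/5 = 3/5
Find common denominator: LCD = 20
Convert: 15/20 and 12/20
Difference = |15 - 12|/20 = 3/20
Simplified = 3/20

3/20


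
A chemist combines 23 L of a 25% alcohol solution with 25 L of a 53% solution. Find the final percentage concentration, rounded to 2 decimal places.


Solute in mixture 1 = 25% of 23 L = 23*25/100 = 23/4 L
Solute in mixture 2 = 53% of 25 L = 25*53/100 = 53/4 L
Total solute = 23/4 + 53/4 = 19 L
Total volume = 23 + 25 = 48 L
Final concentration = 19/48 * 100 = 39.58%

39.58


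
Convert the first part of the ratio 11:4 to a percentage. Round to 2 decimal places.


Total parts = 11 + 4 = 15
First part fraction = 11/15
Percentage = (11/15) * 100
= 0.733333 * 100
= 73.33%

73.33


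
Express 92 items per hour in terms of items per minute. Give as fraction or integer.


Converting from per hour to per minute
Rate = 92 items per hour
Divide by 60: 92/60
= 23/15 items per minute

23/15


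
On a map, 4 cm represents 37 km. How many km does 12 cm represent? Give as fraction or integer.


Map scale: 4 cm = 37 km
Measured distance on map = 12 cm
Set up proportion: 12 * 37 / 4
= 444 / 4
= 111 km

111


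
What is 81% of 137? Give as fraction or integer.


Compute 81% of 137
Convert percentage: 81% = 81/100
Multiply: 137 * 81/100
= 11097/100
= 11097/100

11097/100


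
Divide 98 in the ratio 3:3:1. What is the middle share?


Ratio = 3:3:1
Total parts = 3 + 3 + 1 = 7
Value per part = 98 / 7 = 14
First share = 3 * 14 = 42
Middle share = 3 * 14 = 42
Third share = 1 * 14 = 14

42


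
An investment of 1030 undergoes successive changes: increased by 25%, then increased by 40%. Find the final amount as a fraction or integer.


Start: 1030
Step 1: increase by 25% => multiply by 125/100
  1030 * 125/100 = 2575/2
Step 2: increase by 40% => multiply by 140/100
  2575/2 * 140/100 = 3605/2
Final value = 3605/2

3605/2


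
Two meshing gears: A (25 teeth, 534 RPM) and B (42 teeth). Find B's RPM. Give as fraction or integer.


Gear ratio: teeth_A * RPM_A = teeth_B * RPM_B
25 * 534 = 42 * RPM_B
13350 = 42 * RPM_B
RPM_B = 13350 / 42
RPM_B = 2225/7

2225/7


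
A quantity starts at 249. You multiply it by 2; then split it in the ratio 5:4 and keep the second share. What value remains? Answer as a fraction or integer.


Start with 249.
Step 1: Multiply by 2: 249 * 2 = 498
Step 2: Split 5:4, second share = 498 * 4/9 = 664/3
Final result = 664/3

664/3


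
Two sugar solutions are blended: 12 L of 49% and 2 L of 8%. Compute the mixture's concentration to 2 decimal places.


Solute in mixture 1 = 49% of 12 L = 12*49/100 = 147/25 L
Solute in mixture 2 = 8% of 2 L = 2*8/100 = 4/25 L
Total solute = 147/25 + 4/25 = 151/25 L
Total volume = 12 + 2 = 14 L
Final concentration = 151/25/14 * 100 = 43.14%

43.14


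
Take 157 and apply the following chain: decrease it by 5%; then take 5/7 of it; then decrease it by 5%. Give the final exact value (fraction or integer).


Start with 157.
Step 1: Decrease by 5%: 157 * 95/100 = 2983/20
Step 2: Take 5/7: 2983/20 * 5/7 = 2983/28
Step 3: Decrease by 5%: 2983/28 * 95/100 = 56677/560
Final result = 56677/560

56677/560


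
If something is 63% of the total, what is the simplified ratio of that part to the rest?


Part = 63%, Remainder = 37%
Ratio = 63:37
GCD(63, 37) = 1
Simplify: 63:37 = 63:37

63:37


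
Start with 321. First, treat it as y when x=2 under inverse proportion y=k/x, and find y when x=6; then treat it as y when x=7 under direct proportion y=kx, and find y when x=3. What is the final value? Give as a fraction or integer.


Start with 321.
Step 1: Inverse prop: k = (321)*2; new y = k/6 = 321*2/6 = 107
Step 2: Direct prop: k = (107)/7; new y = k*3 = 107*3/7 = 321/7
Final result = 321/7

321/7


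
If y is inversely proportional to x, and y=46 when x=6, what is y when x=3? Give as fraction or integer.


Inverse proportion: y = k/x
Find k: k = 6 * 46 = 276
Compute y at x=3: y = 276/3
y = 92

92


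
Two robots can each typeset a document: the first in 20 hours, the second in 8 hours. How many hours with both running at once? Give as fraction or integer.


Rate of A = 1/20 job per hour
Rate of B = 1/8 job per hour
Combined rate = 1/20 + 1/8
Find common denominator: (8 + 20)/(20*8) = 28/160
Combined rate = 7/40 job per hour
Time together = 1 / (7/40) = 40/7 hours

40/7


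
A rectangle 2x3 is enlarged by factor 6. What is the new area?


Original dimensions: 2 x 3
Enlargement factor = 6
New width = 2 * 6 = 12
New height = 3 * 6 = 18
New area = 12 * 18 = 216

216


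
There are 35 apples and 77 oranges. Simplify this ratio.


Find GCD(35, 77)
GCD = 7
Divide both by 7: 35/7 = 5, 77/7 = 11
Simplified ratio = 5:11

5:11


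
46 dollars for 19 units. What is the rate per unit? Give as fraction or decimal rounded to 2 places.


Total dollars = 46
Number of units = 19
Unit rate = 46 / 19
= 2.42 dollars per unit

2.42


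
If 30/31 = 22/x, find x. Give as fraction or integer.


Setting up: 30/31 = 22/x
Cross multiply: 30 * x = 31 * 22
30x = 682
x = 682/30
x = 341/15

341/15


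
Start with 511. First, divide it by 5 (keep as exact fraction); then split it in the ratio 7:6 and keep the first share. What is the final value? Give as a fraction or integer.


Start with 511.
Step 1: Divide by 5: 511 / 5 = 511/5
Step 2: Split 7:6, first share = 511/5 * 7/13 = 3577/65
Final result = 3577/65

3577/65


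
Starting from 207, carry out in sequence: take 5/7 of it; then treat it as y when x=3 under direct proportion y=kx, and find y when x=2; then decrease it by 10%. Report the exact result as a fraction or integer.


Start with 207.
Step 1: Take 5/7: 207 * 5/7 = 1035/7
Step 2: Direct prop: k = (1035/7)/3; new y = k*2 = 1035/7*2/3 = 690/7
Step 3: Decrease by 10%: 690/7 * 90/100 = 621/7
Final result = 621/7

621/7


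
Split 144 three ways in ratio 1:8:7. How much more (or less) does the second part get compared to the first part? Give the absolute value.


Total parts = 1 + 8 + 7 = 16
Value per part = 144 / 16 = 9
Shares: 1*9=9, 8*9=72, 7*9=63
Second share = 72, first share = 9
Difference = |72 - 9| = 63

63


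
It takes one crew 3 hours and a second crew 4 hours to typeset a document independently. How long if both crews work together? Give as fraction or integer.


Rate of A = 1/3 job per hour
Rate of B = 1/4 job per hour
Combined rate = 1/3 + 1/4
Find common denominator: (4 + 3)/(3*4) = 7/12
Combined rate = 7/12 job per hour
Time together = 1 / (7/12) = 12/7 hours

12/7


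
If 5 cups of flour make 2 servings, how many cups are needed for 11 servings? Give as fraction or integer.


Original: 5 cups for 2 servings
Target servings = 11
Scaling factor = 11/2
New amount = 5 * 11/2
= 55/2
= 55/2 cups

55/2


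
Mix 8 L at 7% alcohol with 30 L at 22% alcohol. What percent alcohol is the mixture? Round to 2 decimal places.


Solute in mixture 1 = 7% of 8 L = 8*7/100 = 14/25 L
Solute in mixture 2 = 22% of 30 L = 30*22/100 = 33/5 L
Total solute = 14/25 + 33/5 = 179/25 L
Total volume = 8 + 30 = 38 L
Final concentration = 179/25/38 * 100 = 18.84%

18.84


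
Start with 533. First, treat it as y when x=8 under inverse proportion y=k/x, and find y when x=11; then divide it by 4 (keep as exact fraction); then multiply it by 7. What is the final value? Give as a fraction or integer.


Start with 533.
Step 1: Inverse prop: k = (533)*8; new y = k/11 = 533*8/11 = 4264/11
Step 2: Divide by 4: 4264/11 / 4 = 1066/11
Step 3: Multiply by 7: 1066/11 * 7 = 7462/11
Final result = 7462/11

7462/11


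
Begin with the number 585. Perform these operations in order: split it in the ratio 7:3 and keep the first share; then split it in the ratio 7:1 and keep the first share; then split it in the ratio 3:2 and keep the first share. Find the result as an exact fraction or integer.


Start with 585.
Step 1: Split 7:3, first share = 585 * 7/10 = 819/2
Step 2: Split 7:1, first share = 819/2 * 7/8 = 5733/16
Step 3: Split 3:2, first share = 5733/16 * 3/5 = 17199/80
Final result = 17199/80

17199/80


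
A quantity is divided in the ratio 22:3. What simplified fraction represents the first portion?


Total parts = 22 + 3 = 25
First part fraction = 22/25
Simplify: 22/25 = 22/25

22/25


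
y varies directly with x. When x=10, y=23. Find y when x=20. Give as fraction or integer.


Direct proportion: y = kx
Find k: k = 23/10 = 23/10
Compute y at x=20: y = 23/10 * 20
y = 46

46


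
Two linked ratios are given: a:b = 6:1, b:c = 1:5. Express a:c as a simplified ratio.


Given a:b = 6:1 and b:c = 1:5
Make b consistent. Multiply first ratio by 1: a:b = 6:1
Multiply second ratio by 1: b:c = 1:5
Now b = 1 in both, so a:b:c = 6:1:5
Therefore a:c = 6:5
Simplify by GCD: a:c = 6:5

6:5


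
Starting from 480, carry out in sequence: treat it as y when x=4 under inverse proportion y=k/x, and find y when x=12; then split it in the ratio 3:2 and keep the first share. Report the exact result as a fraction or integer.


Start with 480.
Step 1: Inverse prop: k = (480)*4; new y = k/12 = 480*4/12 = 160
Step 2: Split 3:2, first share = 160 * 3/5 = 96
Final result = 96

96


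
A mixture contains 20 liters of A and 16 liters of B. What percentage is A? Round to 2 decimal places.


Volume of A = 20 L
Volume of B = 16 L
Total volume = 20 + 16 = 36 L
Percentage of A = (20/36) * 100
= 55.56%

55.56


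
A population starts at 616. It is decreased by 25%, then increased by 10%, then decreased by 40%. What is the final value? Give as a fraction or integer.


Start: 616
Step 1: decrease by 25% => multiply by 75/100
  616 * 75/100 = 462
Step 2: increase by 10% => multiply by 110/100
  462 * 110/100 = 2541/5
Step 3: decrease by 40% => multiply by 60/100
  2541/5 * 60/100 = 7623/25
Final value = 7623/25

7623/25


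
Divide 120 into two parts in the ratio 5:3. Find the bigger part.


Total parts = 5 + 3 = 8
Value per part = 120 / 8 = 15
First share = 5 * 15 = 75
Second share = 3 * 15 = 45
Larger share = 75

75


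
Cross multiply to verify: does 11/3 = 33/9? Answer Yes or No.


Cross multiply to check 11/3 = 33/9
Left cross product: 11 * 9 = 99
Right cross product: 3 * 33 = 99
99 = 99
Equal, so proportions match => Yes

Yes


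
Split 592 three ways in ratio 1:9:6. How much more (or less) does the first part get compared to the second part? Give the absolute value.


Total parts = 1 + 9 + 6 = 16
Value per part = 592 / 16 = 37
Shares: 1*37=37, 9*37=333, 6*37=222
First share = 37, second share = 333
Difference = |37 - 333| = 296

296


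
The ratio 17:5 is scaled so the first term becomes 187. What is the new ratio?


Original ratio: 17:5
First term target: 187
Scale factor = 187 / 17 = 11
Multiply second term: 5 * 11 = 55
Equivalent ratio = 187:55

187:55


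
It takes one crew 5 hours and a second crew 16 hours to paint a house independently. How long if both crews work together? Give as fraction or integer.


Rate of A = 1/5 job per hour
Rate of B = 1/16 job per hour
Combined rate = 1/5 + 1/16
Find common denominator: (16 + 5)/(5*16) = 21/80
Combined rate = 21/80 job per hour
Time together = 1 / (21/80) = 80/21 hours

80/21


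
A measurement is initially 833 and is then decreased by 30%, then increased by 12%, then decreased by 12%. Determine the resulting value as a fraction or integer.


Start: 833
Step 1: decrease by 30% => multiply by 70/100
  833 * 70/100 = 5831/10
Step 2: increase by 12% => multiply by 112/100
  5831/10 * 112/100 = 81634/125
Step 3: decrease by 12% => multiply by 88/100
  81634/125 * 88/100 = 1795948/3125
Final value = 1795948/3125

1795948/3125


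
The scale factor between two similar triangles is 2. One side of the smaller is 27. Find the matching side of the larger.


Similar triangles have proportional sides
Scale factor = 2
Smaller side = 27
Corresponding larger side = 27 * 2
= 54

54


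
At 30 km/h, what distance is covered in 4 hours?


Using distance = speed * time
Speed = 30 km/h
Time = 4 hours
Distance = 30 * 4
= 120 km

120


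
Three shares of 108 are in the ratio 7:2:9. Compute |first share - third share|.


Total parts = 7 + 2 + 9 = 18
Value per part = 108 / 18 = 6
Shares: 7*6=42, 2*6=12, 9*6=54
First share = 42, third share = 54
Difference = |42 - 54| = 12

12


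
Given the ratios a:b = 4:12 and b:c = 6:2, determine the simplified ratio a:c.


Given a:b = 4:12 and b:c = 6:2
Make b consistent. Multiply first ratio by 6: a:b = 24:72
Multiply second ratio by 12: b:c = 72:24
Now b = 72 in both, so a:b:c = 24:72:24
Therefore a:c = 24:24
Simplify by GCD: a:c = 1:1

1:1


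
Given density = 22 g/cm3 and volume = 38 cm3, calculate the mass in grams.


Using mass = density * volume
Density = 22 g/cm3
Volume = 38 cm3
Mass = 22 * 38
= 836 g

836


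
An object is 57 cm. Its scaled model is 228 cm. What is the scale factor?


Original length = 57 cm
Scaled length = 228 cm
Scale factor = 228 / 57
= 4

4


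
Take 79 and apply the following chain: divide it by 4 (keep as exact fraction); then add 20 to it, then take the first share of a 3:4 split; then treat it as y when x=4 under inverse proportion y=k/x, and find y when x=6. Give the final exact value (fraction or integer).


Start with 79.
Step 1: Divide by 4: 79 / 4 = 79/4
Step 2: Add 20: 79/4+20=159/4; split 3:4 first = 159/4*3/7 = 477/28
Step 3: Inverse prop: k = (477/28)*4; new y = k/6 = 477/28*4/6 = 159/14
Final result = 159/14

159/14


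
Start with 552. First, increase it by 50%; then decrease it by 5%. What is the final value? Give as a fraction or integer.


Start with 552.
Step 1: Increase by 50%: 552 * 150/100 = 828
Step 2: Decrease by 5%: 828 * 95/100 = 3933/5
Final result = 3933/5

3933/5


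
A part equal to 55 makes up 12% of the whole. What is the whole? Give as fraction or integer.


Given: 55 is 12% of the whole
Set up: 55 = 12/100 * whole
whole = 55 * 100 / 12
whole = 5500 / 12
whole = 1375/3

1375/3


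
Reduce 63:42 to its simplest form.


Find GCD(63, 42)
GCD = 21
Divide both by 21: 63/21 = 3, 42/21 = 2
Simplified ratio = 3:2

3:2


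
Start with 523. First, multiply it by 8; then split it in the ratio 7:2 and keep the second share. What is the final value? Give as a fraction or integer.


Start with 523.
Step 1: Multiply by 8: 523 * 8 = 4184
Step 2: Split 7:2, second share = 4184 * 2/9 = 8368/9
Final result = 8368/9

8368/9


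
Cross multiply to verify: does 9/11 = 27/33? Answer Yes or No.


Cross multiply to check 9/11 = 27/33
Left cross product: 9 * 33 = 297
Right cross product: 11 * 27 = 297
297 = 297
Equal, so proportions match => Yes

Yes


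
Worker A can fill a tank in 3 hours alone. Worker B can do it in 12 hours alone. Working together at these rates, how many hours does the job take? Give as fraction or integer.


Rate of A = 1/3 job per hour
Rate of B = 1/12 job per hour
Combined rate = 1/3 + 1/12
Find common denominator: (12 + 3)/(3*12) = 15/36
Combined rate = 5/12 job per hour
Time together = 1 / (5/12) = 12/5 hours

12/5


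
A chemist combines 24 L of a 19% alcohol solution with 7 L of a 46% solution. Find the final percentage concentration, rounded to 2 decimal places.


Solute in mixture 1 = 19% of 24 L = 24*19/100 = 114/25 L
Solute in mixture 2 = 46% of 7 L = 7*46/100 = 161/50 L
Total solute = 114/25 + 161/50 = 389/50 L
Total volume = 24 + 7 = 31 L
Final concentration = 389/50/31 * 100 = 25.10%

25.10


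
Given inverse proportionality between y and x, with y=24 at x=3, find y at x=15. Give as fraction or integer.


Inverse proportion: y = k/x
Find k: k = 3 * 24 = 72
Compute y at x=15: y = 72/15
y = 24/5

24/5


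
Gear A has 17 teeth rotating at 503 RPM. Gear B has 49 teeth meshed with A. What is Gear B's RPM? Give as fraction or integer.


Gear ratio: teeth_A * RPM_A = teeth_B * RPM_B
17 * 503 = 49 * RPM_B
8551 = 49 * RPM_B
RPM_B = 8551 / 49
RPM_B = 8551/49

8551/49


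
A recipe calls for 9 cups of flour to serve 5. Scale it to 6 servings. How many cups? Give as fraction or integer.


Original: 9 cups for 5 servings
Target servings = 6
Scaling factor = 6/5
New amount = 9 * 6/5
= 54/5
= 54/5 cups

54/5


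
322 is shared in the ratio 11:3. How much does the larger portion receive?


Total parts = 11 + 3 = 14
Value per part = 322 / 14 = 23
First share = 11 * 23 = 253
Second share = 3 * 23 = 69
Larger share = 253

253


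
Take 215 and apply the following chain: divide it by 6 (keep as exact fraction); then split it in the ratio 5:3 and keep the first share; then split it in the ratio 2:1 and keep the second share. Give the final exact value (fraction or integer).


Start with 215.
Step 1: Divide by 6: 215 / 6 = 215/6
Step 2: Split 5:3, first share = 215/6 * 5/8 = 1075/48
Step 3: Split 2:1, second share = 1075/48 * 1/3 = 1075/144
Final result = 1075/144

1075/144


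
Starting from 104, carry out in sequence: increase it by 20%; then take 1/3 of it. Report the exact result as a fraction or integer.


Start with 104.
Step 1: Increase by 20%: 104 * 120/100 = 624/5
Step 2: Take 1/3: 624/5 * 1/3 = 208/5
Final result = 208/5

208/5


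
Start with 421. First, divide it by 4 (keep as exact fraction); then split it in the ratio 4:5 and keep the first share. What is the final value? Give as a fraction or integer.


Start with 421.
Step 1: Divide by 4: 421 / 4 = 421/4
Step 2: Split 4:5, first share = 421/4 * 4/9 = 421/9
Final result = 421/9

421/9


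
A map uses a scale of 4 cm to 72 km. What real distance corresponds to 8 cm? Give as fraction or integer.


Map scale: 4 cm = 72 km
Measured distance on map = 8 cm
Set up proportion: 8 * 72 / 4
= 576 / 4
= 144 km

144


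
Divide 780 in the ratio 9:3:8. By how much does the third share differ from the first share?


Total parts = 9 + 3 + 8 = 20
Value per part = 780 / 20 = 39
Shares: 9*39=351, 3*39=117, 8*39=312
Third share = 312, first share = 351
Difference = |312 - 351| = 39

39


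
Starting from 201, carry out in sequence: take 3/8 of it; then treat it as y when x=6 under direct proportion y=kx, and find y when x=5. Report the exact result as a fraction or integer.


Start with 201.
Step 1: Take 3/8: 201 * 3/8 = 603/8
Step 2: Direct prop: k = (603/8)/6; new y = k*5 = 603/8*5/6 = 1005/16
Final result = 1005/16

1005/16


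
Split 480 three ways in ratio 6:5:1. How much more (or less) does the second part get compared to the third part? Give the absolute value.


Total parts = 6 + 5 + 1 = 12
Value per part = 480 / 12 = 40
Shares: 6*40=240, 5*40=200, 1*40=40
Second share = 200, third share = 40
Difference = |200 - 40| = 160

160


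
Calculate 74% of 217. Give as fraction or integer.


Compute 74% of 217
Convert percentage: 74% = 74/100
Multiply: 217 * 74/100
= 16058/100
= 8029/50

8029/50


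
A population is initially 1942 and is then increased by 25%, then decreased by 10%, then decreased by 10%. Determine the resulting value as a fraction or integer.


Start: 1942
Step 1: increase by 25% => multiply by 125/100
  1942 * 125/100 = 4855/2
Step 2: decrease by 10% => multiply by 90/100
  4855/2 * 90/100 = 8739/4
Step 3: decrease by 10% => multiply by 90/100
  8739/4 * 90/100 = 78651/40
Final value = 78651/40

78651/40


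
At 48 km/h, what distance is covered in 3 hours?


Using distance = speed * time
Speed = 48 km/h
Time = 3 hours
Distance = 48 * 3
= 144 km

144


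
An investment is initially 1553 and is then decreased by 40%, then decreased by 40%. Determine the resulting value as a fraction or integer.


Start: 1553
Step 1: decrease by 40% => multiply by 60/100
  1553 * 60/100 = 4659/5
Step 2: decrease by 40% => multiply by 60/100
  4659/5 * 60/100 = 13977/25
Final value = 13977/25

13977/25


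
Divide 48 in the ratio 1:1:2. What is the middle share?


Ratio = 1:1:2
Total parts = 1 + 1 + 2 = 4
Value per part = 48 / 4 = 12
First share = 1 * 12 = 12
Middle share = 1 * 12 = 12
Third share = 2 * 12 = 24

12


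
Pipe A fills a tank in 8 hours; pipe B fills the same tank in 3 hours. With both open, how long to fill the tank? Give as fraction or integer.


Rate of A = 1/8 job per hour
Rate of B = 1/3 job per hour
Combined rate = 1/8 + 1/3
Find common denominator: (3 + 8)/(8*3) = 11/24
Combined rate = 11/24 job per hour
Time together = 1 / (11/24) = 24/11 hours

24/11


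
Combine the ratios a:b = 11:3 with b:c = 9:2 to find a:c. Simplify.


Given a:b = 11:3 and b:c = 9:2
Make b consistent. Multiply first ratio by 9: a:b = 99:27
Multiply second ratio by 3: b:c = 27:6
Now b = 27 in both, so a:b:c = 99:27:6
Therefore a:c = 99:6
Simplify by GCD: a:c = 33:2

33:2


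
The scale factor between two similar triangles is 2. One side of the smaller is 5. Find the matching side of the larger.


Similar triangles have proportional sides
Scale factor = 2
Smaller side = 5
Corresponding larger side = 5 * 2
= 10

10


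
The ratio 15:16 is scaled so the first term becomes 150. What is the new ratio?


Original ratio: 15:16
First term target: 150
Scale factor = 150 / 15 = 10
Multiply second term: 16 * 10 = 160
Equivalent ratio = 150:160

150:160


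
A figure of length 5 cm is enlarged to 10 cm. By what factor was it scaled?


Original length = 5 cm
Scaled length = 10 cm
Scale factor = 10 / 5
= 2

2


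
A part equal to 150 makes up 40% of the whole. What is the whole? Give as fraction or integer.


Given: 150 is 40% of the whole
Set up: 150 = 40/100 * whole
whole = 150 * 100 / 40
whole = 15000 / 40
whole = 375

375


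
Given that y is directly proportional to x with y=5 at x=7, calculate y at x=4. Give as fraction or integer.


Direct proportion: y = kx
Find k: k = 5/7 = 5/7
Compute y at x=4: y = 5/7 * 4
y = 20/7

20/7
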